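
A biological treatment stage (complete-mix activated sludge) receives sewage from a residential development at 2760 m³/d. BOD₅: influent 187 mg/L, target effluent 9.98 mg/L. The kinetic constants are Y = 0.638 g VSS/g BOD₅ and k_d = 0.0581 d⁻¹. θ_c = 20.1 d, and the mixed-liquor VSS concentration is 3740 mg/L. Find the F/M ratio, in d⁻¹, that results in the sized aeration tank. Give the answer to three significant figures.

F/M ≈ 0.179 d⁻¹

From the SRT design equation V = Y Q (S₀−S) θ_c / [X (1 + k_d θ_c)] = 0.638 × 2760 × (187 − 9.98) × 20.1 / [3740 × (1 + 0.0581 × 20.1)] = 6.27×10^6 / 8108 = 772.8 m³.
Food-to-microorganism ratio F/M = Q S₀ / (V X) = 2760 × 187 / (772.8 × 3740) = 0.1786 d⁻¹.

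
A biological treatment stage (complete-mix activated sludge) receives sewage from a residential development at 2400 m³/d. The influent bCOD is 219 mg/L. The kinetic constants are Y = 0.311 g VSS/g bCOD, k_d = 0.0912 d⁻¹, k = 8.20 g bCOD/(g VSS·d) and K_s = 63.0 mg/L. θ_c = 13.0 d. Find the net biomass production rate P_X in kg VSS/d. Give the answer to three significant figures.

From the Monod/SRT balance for a CMAS, S = K_s·(1+k_d θ_c)/[θ_c·(Y k − k_d) − 1] = 63.0 × (1 + 0.0912 × 13.0) / [13.0 × (0.311 × 8.20 − 0.0912) − 1] = 137.7 / 30.97 = 4.446 mg/L.
Correct the yield for decay: Y_obs = Y/(1 + k_d θ_c) = 0.311 / (1 + 0.0912 × 13.0) = 0.311 / 2.186 = 0.1423.
Substrate removed = Q·(S₀ − S) = 2400 m³/d × (219 − 4.45) g/m³ = 5.15×10^5 g/d = 514.9 kg/d.
Biomass produced: P_X = Y_obs·Q·ΔS = 0.1423 × 514.9 ≈ 73.27 kg VSS/d.

P_X ≈ 73.3 kg VSS/d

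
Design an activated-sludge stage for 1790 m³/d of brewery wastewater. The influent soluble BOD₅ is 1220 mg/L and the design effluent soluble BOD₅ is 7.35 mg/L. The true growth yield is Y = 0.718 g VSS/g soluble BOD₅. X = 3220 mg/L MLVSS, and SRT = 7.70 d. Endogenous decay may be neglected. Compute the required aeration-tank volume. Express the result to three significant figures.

V ≈ 3730 m³

Biomass mass balance (decay neglected): V·X = Y·Q·(S₀ − S)·θ_c, so V = 0.718 × 1790 × (1220 − 7.35) × 7.70 / 3220 = 3727 m³.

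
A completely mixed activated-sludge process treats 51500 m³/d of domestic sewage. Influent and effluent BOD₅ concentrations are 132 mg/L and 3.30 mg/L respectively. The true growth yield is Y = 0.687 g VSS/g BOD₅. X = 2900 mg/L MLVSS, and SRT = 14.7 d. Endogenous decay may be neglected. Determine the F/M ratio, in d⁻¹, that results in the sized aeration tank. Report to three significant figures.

V·X = Y·Q·ΔS·θ_c gives V = 0.687 × 51500 × (132 − 3.30) × 14.7 / 2900 = 23081 m³.
F/M = Q·S₀ / (V·X) = 51500 × 132 / (23081 × 2900) = 0.1016 g BOD₅·(g VSS·d)⁻¹.

F/M ≈ 0.102 d⁻¹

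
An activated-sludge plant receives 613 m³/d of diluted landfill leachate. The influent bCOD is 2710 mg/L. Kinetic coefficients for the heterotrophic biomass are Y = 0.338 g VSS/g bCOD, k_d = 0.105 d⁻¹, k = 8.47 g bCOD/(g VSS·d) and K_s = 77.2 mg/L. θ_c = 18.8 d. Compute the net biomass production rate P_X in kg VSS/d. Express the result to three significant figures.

For a completely mixed reactor with recycle the Lawrence–McCarty relation gives S = K_s·(1 + k_d·θ_c) / [θ_c·(Y·k − k_d) − 1] = 77.2 × (1 + 0.105 × 18.8) / [18.8 × (0.338 × 8.47 − 0.105) − 1] = 229.6 / 50.85 = 4.515 mg/L.
The observed yield is Y_obs = Y/(1 + k_d·θ_c) = 0.338 / (1 + 0.105 × 18.8) = 0.338 / 2.974 = 0.1137 g VSS per g bCOD removed.
Q·(S₀ − S) = 613 × (2710 − 4.52) × 10⁻³ = 1658 kg/d removed.
Net biomass production P_X = Y_obs × Q·(S₀ − S) = 0.1137 × 1658 = 188.5 kg VSS/d.

P_X ≈ 188 kg VSS/d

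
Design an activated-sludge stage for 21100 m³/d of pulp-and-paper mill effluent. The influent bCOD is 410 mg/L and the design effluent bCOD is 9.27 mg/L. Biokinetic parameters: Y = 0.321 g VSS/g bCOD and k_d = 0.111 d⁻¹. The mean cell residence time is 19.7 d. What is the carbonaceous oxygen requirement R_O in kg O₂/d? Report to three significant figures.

R_O ≈ 7250 kg O₂/d

Y_obs = Y / (1 + k_d θ_c) = 0.321 / (1 + 0.111 × 19.7) = 0.321 / 3.187 = 0.1007.
Substrate removed = Q·(S₀ − S) = 21100 m³/d × (410 − 9.27) g/m³ = 8.46×10^6 g/d = 8455 kg/d.
P_X = Y_obs·Q·(S₀ − S) = 0.1007 × 8455 = 851.7 kg VSS/d.
R_O = Q·ΔS − 1.42 P_X = 8455 − 1209 = 7246 kg O₂/d.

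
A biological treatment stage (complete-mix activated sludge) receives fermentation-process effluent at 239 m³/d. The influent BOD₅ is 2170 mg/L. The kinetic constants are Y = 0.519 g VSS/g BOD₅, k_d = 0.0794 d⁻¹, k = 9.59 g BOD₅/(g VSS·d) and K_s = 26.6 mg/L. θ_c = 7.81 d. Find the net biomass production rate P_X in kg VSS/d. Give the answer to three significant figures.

P_X ≈ 166 kg VSS/d

For a completely mixed reactor with recycle the Lawrence–McCarty relation gives S = K_s·(1 + k_d·θ_c) / [θ_c·(Y·k − k_d) − 1] = 26.6 × (1 + 0.0794 × 7.81) / [7.81 × (0.519 × 9.59 − 0.0794) − 1] = 43.10 / 37.25 = 1.157 mg/L.
Correct the yield for decay: Y_obs = Y/(1 + k_d θ_c) = 0.519 / (1 + 0.0794 × 7.81) = 0.519 / 1.620 = 0.3203.
Substrate removed = Q·(S₀ − S) = 239 m³/d × (2170 − 1.16) g/m³ = 5.18×10^5 g/d = 518.4 kg/d.
P_X = Y_obs · Q(S₀ − S) = 0.3203 × 518.4 = 166.1 kg VSS/d.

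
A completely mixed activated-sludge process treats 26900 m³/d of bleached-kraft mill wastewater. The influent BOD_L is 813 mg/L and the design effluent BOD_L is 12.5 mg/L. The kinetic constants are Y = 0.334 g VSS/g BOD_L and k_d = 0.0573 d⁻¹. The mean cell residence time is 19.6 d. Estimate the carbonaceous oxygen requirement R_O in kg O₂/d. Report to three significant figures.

R_O ≈ 16700 kg O₂/d

The observed yield is Y_obs = Y/(1 + k_d·θ_c) = 0.334 / (1 + 0.0573 × 19.6) = 0.334 / 2.123 = 0.1573 g VSS per g BOD_L removed.
Mass of BOD_L removed per day: Q(S₀ − S) = 26900 × 800.5 g/m³ = 21533 kg/d.
P_X = Y_obs·Q·(S₀ − S) = 0.1573 × 21533 = 3388 kg VSS/d.
R_O = Q·(S₀ − S) − 1.42·P_X = 21533 − 1.42 × 3388 = 16723 kg O₂/d.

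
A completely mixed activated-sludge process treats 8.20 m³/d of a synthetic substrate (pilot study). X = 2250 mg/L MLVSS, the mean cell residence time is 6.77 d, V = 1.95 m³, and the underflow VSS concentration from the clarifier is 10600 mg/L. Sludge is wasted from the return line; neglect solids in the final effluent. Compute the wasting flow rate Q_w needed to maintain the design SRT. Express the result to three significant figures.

Q_w = (V·X)/(θ_c X_r) = 1.950 × 2250 / (6.77 × 10600) = 0.06114 m³/d.

Q_w ≈ 0.0611 m³/d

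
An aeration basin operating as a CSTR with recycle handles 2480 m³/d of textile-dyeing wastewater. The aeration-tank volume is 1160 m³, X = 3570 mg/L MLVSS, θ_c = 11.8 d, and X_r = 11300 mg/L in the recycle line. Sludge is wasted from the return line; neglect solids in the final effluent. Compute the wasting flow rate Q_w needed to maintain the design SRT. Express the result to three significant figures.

Q_w ≈ 31.1 m³/d

Q_w = (V·X)/(θ_c X_r) = 1160 × 3570 / (11.8 × 11300) = 31.06 m³/d.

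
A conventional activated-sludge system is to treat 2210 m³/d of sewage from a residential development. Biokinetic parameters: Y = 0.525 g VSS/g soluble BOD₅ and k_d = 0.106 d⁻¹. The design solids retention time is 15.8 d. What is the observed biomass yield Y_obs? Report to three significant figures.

The observed yield is Y_obs = Y/(1 + k_d·θ_c) = 0.525 / (1 + 0.106 × 15.8) = 0.525 / 2.675 = 0.1963 g VSS per g soluble BOD₅ removed.

Y_obs ≈ 0.196 g VSS/g soluble BOD₅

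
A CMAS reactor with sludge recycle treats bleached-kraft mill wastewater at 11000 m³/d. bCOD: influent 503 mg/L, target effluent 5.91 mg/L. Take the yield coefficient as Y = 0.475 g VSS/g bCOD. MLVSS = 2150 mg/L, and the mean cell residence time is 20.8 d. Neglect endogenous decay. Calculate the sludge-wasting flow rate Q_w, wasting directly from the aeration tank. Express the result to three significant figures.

Q_w ≈ 1210 m³/d

Biomass mass balance (decay neglected): V·X = Y·Q·(S₀ − S)·θ_c, so V = 0.475 × 11000 × (503 − 5.91) × 20.8 / 2150 = 25127 m³.
For wasting at MLVSS concentration, Q_w = V/θ_c = 25127/20.8 = 1208 m³/d.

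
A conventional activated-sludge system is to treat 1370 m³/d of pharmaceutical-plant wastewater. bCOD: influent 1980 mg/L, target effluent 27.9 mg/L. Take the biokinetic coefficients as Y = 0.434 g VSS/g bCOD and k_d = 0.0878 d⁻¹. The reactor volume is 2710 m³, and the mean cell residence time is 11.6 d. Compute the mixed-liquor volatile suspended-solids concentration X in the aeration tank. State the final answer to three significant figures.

X ≈ 2460 mg/L

Solving the biomass balance for X: X = Y Q (S₀−S) θ_c / [V (1+k_d θ_c)] = 0.434 × 1370 × (1980 − 27.9) × 11.6 / [2710 × (1 + 0.0878 × 11.6)] = 2461 mg/L.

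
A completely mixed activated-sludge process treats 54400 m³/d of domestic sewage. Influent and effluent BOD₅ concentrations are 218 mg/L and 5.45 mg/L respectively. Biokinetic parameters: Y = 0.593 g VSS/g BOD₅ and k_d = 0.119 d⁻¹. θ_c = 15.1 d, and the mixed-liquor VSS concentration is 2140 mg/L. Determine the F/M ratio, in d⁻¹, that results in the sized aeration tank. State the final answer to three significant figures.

F/M ≈ 0.320 d⁻¹

Steady-state biomass mass balance: V·X·(1 + k_d·θ_c) = Y·Q·(S₀ − S)·θ_c, so V = 0.593 × 54400 × (218 − 5.45) × 15.1 / [2140 × (1 + 0.119 × 15.1)] = 1.04×10^8 / 5985 = 17298 m³.
Food-to-microorganism ratio F/M = Q S₀ / (V X) = 54400 × 218 / (17298 × 2140) = 0.3204 d⁻¹.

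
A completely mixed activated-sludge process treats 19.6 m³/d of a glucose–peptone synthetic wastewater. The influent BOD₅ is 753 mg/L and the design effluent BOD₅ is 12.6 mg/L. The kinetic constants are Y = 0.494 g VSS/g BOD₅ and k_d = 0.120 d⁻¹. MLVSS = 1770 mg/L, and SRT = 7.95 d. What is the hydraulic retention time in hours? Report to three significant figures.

From the SRT design equation V = Y Q (S₀−S) θ_c / [X (1 + k_d θ_c)] = 0.494 × 19.6 × (753 − 12.6) × 7.95 / [1770 × (1 + 0.120 × 7.95)] = 5.7×10^4 / 3459 = 16.48 m³.
τ = V/Q = 16.48/19.6 = 0.8407 d, or 20.18 h.

τ ≈ 20.2 h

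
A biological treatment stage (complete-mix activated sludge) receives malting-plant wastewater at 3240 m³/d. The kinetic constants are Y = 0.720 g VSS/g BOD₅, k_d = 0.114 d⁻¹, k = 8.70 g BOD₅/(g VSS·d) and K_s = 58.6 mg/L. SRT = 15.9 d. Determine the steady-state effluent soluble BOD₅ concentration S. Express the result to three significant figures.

S ≈ 1.70 mg/L

For a completely mixed reactor with recycle the Lawrence–McCarty relation gives S = K_s·(1 + k_d·θ_c) / [θ_c·(Y·k − k_d) − 1] = 58.6 × (1 + 0.114 × 15.9) / [15.9 × (0.720 × 8.70 − 0.114) − 1] = 164.8 / 96.78 = 1.703 mg/L.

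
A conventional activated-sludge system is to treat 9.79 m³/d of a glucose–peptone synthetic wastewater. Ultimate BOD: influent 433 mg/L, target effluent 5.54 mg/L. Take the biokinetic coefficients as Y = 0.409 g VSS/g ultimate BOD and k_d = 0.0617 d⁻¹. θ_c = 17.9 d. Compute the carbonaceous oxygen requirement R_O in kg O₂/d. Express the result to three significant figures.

Observed yield with endogenous decay: Y_obs = Y / (1 + k_d·θ_c) = 0.409 / (1 + 0.0617 × 17.9) = 0.409 / 2.104 = 0.1944 g VSS/g ultimate BOD.
Mass of ultimate BOD removed per day: Q(S₀ − S) = 9.79 × 427.5 g/m³ = 4.185 kg/d.
Biomass synthesised: P_X = Y_obs × 4.185 = 0.8133 kg VSS/d.
R_O = Q·(S₀ − S) − 1.42·P_X = 4.185 − 1.42 × 0.8133 = 3.030 kg O₂/d.

R_O ≈ 3.03 kg O₂/d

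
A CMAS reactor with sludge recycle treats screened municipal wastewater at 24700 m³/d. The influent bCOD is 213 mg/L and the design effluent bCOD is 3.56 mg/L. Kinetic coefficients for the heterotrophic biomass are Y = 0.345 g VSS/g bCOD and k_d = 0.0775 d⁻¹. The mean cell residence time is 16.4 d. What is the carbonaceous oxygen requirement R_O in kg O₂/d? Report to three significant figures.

Correct the yield for decay: Y_obs = Y/(1 + k_d θ_c) = 0.345 / (1 + 0.0775 × 16.4) = 0.345 / 2.271 = 0.1519.
ΔS = 213 − 3.56 = 209.4 mg/L, so the substrate removal rate is 24700 × 209.4/1000 = 5173 kg bCOD/d.
P_X = Y_obs·Q·(S₀ − S) = 0.1519 × 5173 = 785.9 kg VSS/d.
Carbonaceous O₂ demand = substrate oxidised − cell-mass equivalent = 5173 − 1.42 × 785.9 = 4057 kg O₂/d.

R_O ≈ 4060 kg O₂/d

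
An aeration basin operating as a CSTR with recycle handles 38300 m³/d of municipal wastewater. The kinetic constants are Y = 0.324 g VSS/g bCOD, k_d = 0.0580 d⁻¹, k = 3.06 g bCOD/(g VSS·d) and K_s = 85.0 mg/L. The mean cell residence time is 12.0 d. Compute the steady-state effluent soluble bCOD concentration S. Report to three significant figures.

Effluent substrate depends only on kinetics and SRT: S = K_s(1 + k_d θ_c) / [θ_c(Yk − k_d) − 1] = 85.0 × (1 + 0.0580 × 12.0) / [12.0 × (0.324 × 3.06 − 0.0580) − 1] = 144.2 / 10.20 = 14.13 mg/L.

S ≈ 14.1 mg/L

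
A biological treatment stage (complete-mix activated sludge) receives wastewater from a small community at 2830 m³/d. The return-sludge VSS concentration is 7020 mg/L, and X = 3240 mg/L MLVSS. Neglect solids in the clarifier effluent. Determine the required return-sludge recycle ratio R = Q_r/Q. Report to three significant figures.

R ≈ 0.857

R = Q_r/Q = X/(X_r − X) = 3240 / (7020 − 3240) = 0.8571.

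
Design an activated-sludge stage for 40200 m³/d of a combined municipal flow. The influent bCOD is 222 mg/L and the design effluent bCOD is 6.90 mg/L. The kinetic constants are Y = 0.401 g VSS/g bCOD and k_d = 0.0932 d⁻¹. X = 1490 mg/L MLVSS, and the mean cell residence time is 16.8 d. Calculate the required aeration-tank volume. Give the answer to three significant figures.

V ≈ 15200 m³

From the SRT design equation V = Y Q (S₀−S) θ_c / [X (1 + k_d θ_c)] = 0.401 × 40200 × (222 − 6.90) × 16.8 / [1490 × (1 + 0.0932 × 16.8)] = 5.83×10^7 / 3823 = 15238 m³.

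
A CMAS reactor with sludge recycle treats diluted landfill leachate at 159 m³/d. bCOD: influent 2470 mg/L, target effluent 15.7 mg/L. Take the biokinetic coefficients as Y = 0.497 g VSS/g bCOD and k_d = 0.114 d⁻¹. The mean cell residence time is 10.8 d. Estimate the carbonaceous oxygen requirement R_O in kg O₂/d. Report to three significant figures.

Correct the yield for decay: Y_obs = Y/(1 + k_d θ_c) = 0.497 / (1 + 0.114 × 10.8) = 0.497 / 2.231 = 0.2228.
Q·(S₀ − S) = 159 × (2470 − 15.7) × 10⁻³ = 390.2 kg/d removed.
Biomass synthesised: P_X = Y_obs × 390.2 = 86.92 kg VSS/d.
R_O = Q·(S₀ − S) − 1.42·P_X = 390.2 − 1.42 × 86.92 = 266.8 kg O₂/d.

R_O ≈ 267 kg O₂/d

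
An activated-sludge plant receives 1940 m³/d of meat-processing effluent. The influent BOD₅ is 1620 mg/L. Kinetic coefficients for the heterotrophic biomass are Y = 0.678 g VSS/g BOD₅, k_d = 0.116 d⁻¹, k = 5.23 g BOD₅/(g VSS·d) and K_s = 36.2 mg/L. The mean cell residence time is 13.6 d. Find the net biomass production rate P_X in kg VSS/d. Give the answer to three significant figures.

P_X ≈ 826 kg VSS/d

From the Monod/SRT balance for a CMAS, S = K_s·(1+k_d θ_c)/[θ_c·(Y k − k_d) − 1] = 36.2 × (1 + 0.116 × 13.6) / [13.6 × (0.678 × 5.23 − 0.116) − 1] = 93.31 / 45.65 = 2.044 mg/L.
The observed yield is Y_obs = Y/(1 + k_d·θ_c) = 0.678 / (1 + 0.116 × 13.6) = 0.678 / 2.578 = 0.2630 g VSS per g BOD₅ removed.
Substrate removed = Q·(S₀ − S) = 1940 m³/d × (1620 − 2.04) g/m³ = 3.14×10^6 g/d = 3139 kg/d.
So the net sludge growth is P_X = 0.2630 × 3139 = 825.6 kg VSS/d.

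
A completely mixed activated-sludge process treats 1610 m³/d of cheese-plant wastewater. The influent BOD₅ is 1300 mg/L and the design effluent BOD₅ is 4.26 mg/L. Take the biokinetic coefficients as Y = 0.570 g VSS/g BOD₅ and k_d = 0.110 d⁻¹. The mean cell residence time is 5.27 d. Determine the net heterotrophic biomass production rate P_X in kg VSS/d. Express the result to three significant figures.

Correct the yield for decay: Y_obs = Y/(1 + k_d θ_c) = 0.570 / (1 + 0.110 × 5.27) = 0.570 / 1.580 = 0.3608.
Substrate removed = Q·(S₀ − S) = 1610 m³/d × (1300 − 4.26) g/m³ = 2.09×10^6 g/d = 2086 kg/d.
Biomass produced: P_X = Y_obs·Q·ΔS = 0.3608 × 2086 ≈ 752.7 kg VSS/d.

P_X ≈ 753 kg VSS/d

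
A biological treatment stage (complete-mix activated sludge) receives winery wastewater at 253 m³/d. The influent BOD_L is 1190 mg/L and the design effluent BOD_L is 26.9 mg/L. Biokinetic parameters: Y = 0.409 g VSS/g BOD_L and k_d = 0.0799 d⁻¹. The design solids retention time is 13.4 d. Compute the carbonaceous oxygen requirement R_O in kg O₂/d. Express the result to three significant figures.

Correct the yield for decay: Y_obs = Y/(1 + k_d θ_c) = 0.409 / (1 + 0.0799 × 13.4) = 0.409 / 2.071 = 0.1975.
ΔS = 1190 − 26.9 = 1163 mg/L, so the substrate removal rate is 253 × 1163/1000 = 294.3 kg BOD_L/d.
Biomass synthesised: P_X = Y_obs × 294.3 = 58.12 kg VSS/d.
R_O = Q·(S₀ − S) − 1.42·P_X = 294.3 − 1.42 × 58.12 = 211.7 kg O₂/d.

R_O ≈ 212 kg O₂/d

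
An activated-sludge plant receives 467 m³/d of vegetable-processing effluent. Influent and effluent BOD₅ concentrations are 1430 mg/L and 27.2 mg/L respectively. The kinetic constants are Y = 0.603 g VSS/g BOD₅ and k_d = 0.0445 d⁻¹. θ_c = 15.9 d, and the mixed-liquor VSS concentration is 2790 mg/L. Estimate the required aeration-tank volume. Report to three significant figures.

V ≈ 1320 m³

Steady-state biomass mass balance: V·X·(1 + k_d·θ_c) = Y·Q·(S₀ − S)·θ_c, so V = 0.603 × 467 × (1430 − 27.2) × 15.9 / [2790 × (1 + 0.0445 × 15.9)] = 6.28×10^6 / 4764 = 1318 m³.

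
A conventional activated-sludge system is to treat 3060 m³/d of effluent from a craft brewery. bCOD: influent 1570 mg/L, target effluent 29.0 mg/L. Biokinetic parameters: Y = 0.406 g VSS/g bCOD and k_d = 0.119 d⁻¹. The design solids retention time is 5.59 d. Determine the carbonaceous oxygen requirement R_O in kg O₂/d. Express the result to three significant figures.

Y_obs = Y / (1 + k_d θ_c) = 0.406 / (1 + 0.119 × 5.59) = 0.406 / 1.665 = 0.2438.
Mass of bCOD removed per day: Q(S₀ − S) = 3060 × 1541 g/m³ = 4715 kg/d.
Net sludge production P_X = 0.2438 × 4715 = 1150 kg VSS/d.
R_O = Q·(S₀ − S) − 1.42·P_X = 4715 − 1.42 × 1150 = 3083 kg O₂/d.

R_O ≈ 3080 kg O₂/d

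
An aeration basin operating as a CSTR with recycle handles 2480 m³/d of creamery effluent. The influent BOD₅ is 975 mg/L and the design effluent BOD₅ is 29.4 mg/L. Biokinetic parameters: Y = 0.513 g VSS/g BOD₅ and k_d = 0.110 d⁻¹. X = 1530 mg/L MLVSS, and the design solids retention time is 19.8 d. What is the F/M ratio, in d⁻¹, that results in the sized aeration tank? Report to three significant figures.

F/M ≈ 0.323 d⁻¹

From the SRT design equation V = Y Q (S₀−S) θ_c / [X (1 + k_d θ_c)] = 0.513 × 2480 × (975 − 29.4) × 19.8 / [1530 × (1 + 0.110 × 19.8)] = 2.38×10^7 / 4862 = 4899 m³.
F/M = applied load / biomass = Q·S₀/(V·X) = 2480 × 975 / (4899 × 1530) = 0.3226 d⁻¹.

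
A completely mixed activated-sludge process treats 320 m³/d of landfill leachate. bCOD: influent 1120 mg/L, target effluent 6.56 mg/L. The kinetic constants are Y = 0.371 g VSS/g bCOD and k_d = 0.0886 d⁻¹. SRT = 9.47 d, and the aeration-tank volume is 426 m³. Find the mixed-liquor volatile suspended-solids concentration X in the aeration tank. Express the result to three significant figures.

From V·X·(1 + k_d·θ_c) = Y·Q·(S₀ − S)·θ_c: X = 0.371 × 320 × (1120 − 6.56) × 9.47 / [426 × (1 + 0.0886 × 9.47)] = 1598 mg/L.

X ≈ 1600 mg/L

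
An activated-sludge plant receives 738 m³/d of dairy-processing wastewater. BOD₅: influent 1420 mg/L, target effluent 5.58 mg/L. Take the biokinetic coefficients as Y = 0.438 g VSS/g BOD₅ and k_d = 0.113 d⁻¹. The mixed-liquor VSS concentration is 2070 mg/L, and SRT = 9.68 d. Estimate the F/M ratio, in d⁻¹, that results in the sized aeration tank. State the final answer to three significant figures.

From the SRT design equation V = Y Q (S₀−S) θ_c / [X (1 + k_d θ_c)] = 0.438 × 738 × (1420 − 5.58) × 9.68 / [2070 × (1 + 0.113 × 9.68)] = 4.43×10^6 / 4334 = 1021 m³.
Food-to-microorganism ratio F/M = Q S₀ / (V X) = 738 × 1420 / (1021 × 2070) = 0.4958 d⁻¹.

F/M ≈ 0.496 d⁻¹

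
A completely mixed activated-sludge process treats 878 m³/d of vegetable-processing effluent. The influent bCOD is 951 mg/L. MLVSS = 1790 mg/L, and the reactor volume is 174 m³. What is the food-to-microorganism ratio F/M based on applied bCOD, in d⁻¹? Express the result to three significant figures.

F/M ≈ 2.68 d⁻¹

Food-to-microorganism ratio F/M = Q S₀ / (V X) = 878 × 951 / (174.0 × 1790) = 2.681 d⁻¹.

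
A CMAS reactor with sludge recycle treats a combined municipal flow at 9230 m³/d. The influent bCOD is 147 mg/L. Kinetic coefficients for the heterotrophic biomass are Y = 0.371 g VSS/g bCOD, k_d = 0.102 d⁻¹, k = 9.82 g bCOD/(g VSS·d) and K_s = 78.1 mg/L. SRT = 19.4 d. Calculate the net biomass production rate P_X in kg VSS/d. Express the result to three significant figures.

P_X ≈ 165 kg VSS/d

From the Monod/SRT balance for a CMAS, S = K_s·(1+k_d θ_c)/[θ_c·(Y k − k_d) − 1] = 78.1 × (1 + 0.102 × 19.4) / [19.4 × (0.371 × 9.82 − 0.102) − 1] = 232.6 / 67.70 = 3.436 mg/L.
Y_obs = Y / (1 + k_d θ_c) = 0.371 / (1 + 0.102 × 19.4) = 0.371 / 2.979 = 0.1245.
Mass of bCOD removed per day: Q(S₀ − S) = 9230 × 143.6 g/m³ = 1325 kg/d.
Biomass produced: P_X = Y_obs·Q·ΔS = 0.1245 × 1325 ≈ 165.0 kg VSS/d.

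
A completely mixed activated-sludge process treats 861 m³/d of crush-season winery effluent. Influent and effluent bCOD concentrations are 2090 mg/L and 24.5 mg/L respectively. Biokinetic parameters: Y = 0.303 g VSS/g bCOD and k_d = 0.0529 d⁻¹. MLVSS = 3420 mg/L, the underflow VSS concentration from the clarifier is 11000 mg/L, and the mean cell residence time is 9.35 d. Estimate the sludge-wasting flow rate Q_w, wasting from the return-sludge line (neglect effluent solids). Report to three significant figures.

Steady-state biomass mass balance: V·X·(1 + k_d·θ_c) = Y·Q·(S₀ − S)·θ_c, so V = 0.303 × 861 × (2090 − 24.5) × 9.35 / [3420 × (1 + 0.0529 × 9.35)] = 5.04×10^6 / 5112 = 985.7 m³.
θ_c = V·X/(Q_w·X_r) when wasting from the recycle, so Q_w = V·X/(θ_c·X_r) = 985.7 × 3420 / (9.35 × 11000) = 32.78 m³/d.

Q_w ≈ 32.8 m³/d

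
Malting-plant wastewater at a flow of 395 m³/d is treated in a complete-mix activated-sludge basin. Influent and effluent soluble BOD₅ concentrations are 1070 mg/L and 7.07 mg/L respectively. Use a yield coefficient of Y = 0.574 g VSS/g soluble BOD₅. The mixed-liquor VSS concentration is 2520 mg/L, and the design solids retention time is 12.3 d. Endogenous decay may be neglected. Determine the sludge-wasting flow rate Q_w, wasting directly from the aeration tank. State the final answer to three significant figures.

Q_w ≈ 95.6 m³/d

V·X = Y·Q·ΔS·θ_c gives V = 0.574 × 395 × (1070 − 7.07) × 12.3 / 2520 = 1176 m³.
For wasting at MLVSS concentration, Q_w = V/θ_c = 1176/12.3 = 95.63 m³/d.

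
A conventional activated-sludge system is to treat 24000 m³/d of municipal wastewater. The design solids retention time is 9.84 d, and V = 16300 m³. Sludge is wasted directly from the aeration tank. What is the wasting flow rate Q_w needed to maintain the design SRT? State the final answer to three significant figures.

Q_w ≈ 1660 m³/d

For wasting at MLVSS concentration, Q_w = V/θ_c = 16300/9.84 = 1657 m³/d.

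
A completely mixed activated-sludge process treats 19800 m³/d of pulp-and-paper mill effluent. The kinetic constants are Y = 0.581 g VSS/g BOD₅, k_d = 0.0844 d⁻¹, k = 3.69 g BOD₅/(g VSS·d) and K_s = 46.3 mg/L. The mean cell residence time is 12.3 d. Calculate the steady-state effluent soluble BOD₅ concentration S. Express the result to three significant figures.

S ≈ 3.88 mg/L

From the Monod/SRT balance for a CMAS, S = K_s·(1+k_d θ_c)/[θ_c·(Y k − k_d) − 1] = 46.3 × (1 + 0.0844 × 12.3) / [12.3 × (0.581 × 3.69 − 0.0844) − 1] = 94.36 / 24.33 = 3.878 mg/L.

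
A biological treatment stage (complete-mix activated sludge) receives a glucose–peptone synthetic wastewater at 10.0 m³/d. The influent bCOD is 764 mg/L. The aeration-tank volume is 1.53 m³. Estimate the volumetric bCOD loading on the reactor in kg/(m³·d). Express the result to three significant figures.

L_v = Q S₀ / V = 10.0 × 764 × 10⁻³ / 1.530 = 4.993 kg/(m³·d).

L_v ≈ 4.99 kg bCOD/(m³·d)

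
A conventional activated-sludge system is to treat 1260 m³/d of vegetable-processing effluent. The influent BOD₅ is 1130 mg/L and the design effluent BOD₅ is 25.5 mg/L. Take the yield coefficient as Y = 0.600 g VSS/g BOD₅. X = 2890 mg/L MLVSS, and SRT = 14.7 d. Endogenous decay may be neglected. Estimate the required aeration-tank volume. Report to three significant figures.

V ≈ 4250 m³

Biomass mass balance (decay neglected): V·X = Y·Q·(S₀ − S)·θ_c, so V = 0.600 × 1260 × (1130 − 25.5) × 14.7 / 2890 = 4247 m³.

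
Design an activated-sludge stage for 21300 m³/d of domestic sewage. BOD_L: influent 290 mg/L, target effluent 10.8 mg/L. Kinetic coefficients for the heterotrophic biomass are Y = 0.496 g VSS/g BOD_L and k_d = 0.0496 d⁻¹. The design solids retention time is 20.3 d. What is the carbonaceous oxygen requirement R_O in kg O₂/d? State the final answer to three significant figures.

Observed yield with endogenous decay: Y_obs = Y / (1 + k_d·θ_c) = 0.496 / (1 + 0.0496 × 20.3) = 0.496 / 2.007 = 0.2471 g VSS/g BOD_L.
Substrate removed = Q·(S₀ − S) = 21300 m³/d × (290 − 10.8) g/m³ = 5.95×10^6 g/d = 5947 kg/d.
Net sludge production P_X = 0.2471 × 5947 = 1470 kg VSS/d.
R_O = Q·ΔS − 1.42 P_X = 5947 − 2087 = 3860 kg O₂/d.

R_O ≈ 3860 kg O₂/d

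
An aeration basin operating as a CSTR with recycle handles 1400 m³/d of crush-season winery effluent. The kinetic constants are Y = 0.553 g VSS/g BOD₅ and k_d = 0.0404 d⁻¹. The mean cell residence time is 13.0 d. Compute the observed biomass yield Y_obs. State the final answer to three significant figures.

Y_obs = Y / (1 + k_d θ_c) = 0.553 / (1 + 0.0404 × 13.0) = 0.553 / 1.525 = 0.3626.

Y_obs ≈ 0.363 g VSS/g BOD₅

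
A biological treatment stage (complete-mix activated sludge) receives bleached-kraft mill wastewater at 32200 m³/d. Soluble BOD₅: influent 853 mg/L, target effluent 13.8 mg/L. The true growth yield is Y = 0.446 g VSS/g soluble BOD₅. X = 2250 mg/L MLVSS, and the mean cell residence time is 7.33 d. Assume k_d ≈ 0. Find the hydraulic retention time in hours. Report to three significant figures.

τ ≈ 29.3 h

Biomass mass balance (decay neglected): V·X = Y·Q·(S₀ − S)·θ_c, so V = 0.446 × 32200 × (853 − 13.8) × 7.33 / 2250 = 39262 m³.
τ = V/Q = 39262/32200 = 1.219 d, or 29.26 h.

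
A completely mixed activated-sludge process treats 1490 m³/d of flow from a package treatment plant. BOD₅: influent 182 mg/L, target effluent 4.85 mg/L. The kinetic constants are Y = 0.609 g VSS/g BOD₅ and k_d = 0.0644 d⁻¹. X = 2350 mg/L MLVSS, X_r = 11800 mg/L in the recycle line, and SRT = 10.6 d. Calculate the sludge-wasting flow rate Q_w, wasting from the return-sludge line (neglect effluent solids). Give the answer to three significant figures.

Steady-state biomass mass balance: V·X·(1 + k_d·θ_c) = Y·Q·(S₀ − S)·θ_c, so V = 0.609 × 1490 × (182 − 4.85) × 10.6 / [2350 × (1 + 0.0644 × 10.6)] = 1.7×10^6 / 3954 = 430.9 m³.
Wasting from the return line (neglecting effluent solids): Q_w = V·X / (θ_c·X_r) = 430.9 × 2350 / (10.6 × 11800) = 8.096 m³/d.

Q_w ≈ 8.10 m³/d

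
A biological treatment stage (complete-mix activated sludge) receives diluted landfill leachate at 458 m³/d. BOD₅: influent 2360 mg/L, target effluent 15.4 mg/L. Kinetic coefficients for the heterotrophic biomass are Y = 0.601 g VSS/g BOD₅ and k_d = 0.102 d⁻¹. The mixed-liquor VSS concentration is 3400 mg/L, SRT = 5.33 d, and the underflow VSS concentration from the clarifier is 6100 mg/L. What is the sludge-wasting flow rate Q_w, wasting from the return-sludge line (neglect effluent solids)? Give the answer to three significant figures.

Q_w ≈ 68.5 m³/d

From the SRT design equation V = Y Q (S₀−S) θ_c / [X (1 + k_d θ_c)] = 0.601 × 458 × (2360 − 15.4) × 5.33 / [3400 × (1 + 0.102 × 5.33)] = 3.44×10^6 / 5248 = 655.4 m³.
Wasting from the return line (neglecting effluent solids): Q_w = V·X / (θ_c·X_r) = 655.4 × 3400 / (5.33 × 6100) = 68.54 m³/d.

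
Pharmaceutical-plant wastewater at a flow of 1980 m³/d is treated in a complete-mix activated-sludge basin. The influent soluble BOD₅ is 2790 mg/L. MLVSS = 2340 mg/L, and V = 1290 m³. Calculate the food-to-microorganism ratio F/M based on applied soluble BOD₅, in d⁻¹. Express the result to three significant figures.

F/M ≈ 1.83 d⁻¹

Food-to-microorganism ratio F/M = Q S₀ / (V X) = 1980 × 2790 / (1290 × 2340) = 1.830 d⁻¹.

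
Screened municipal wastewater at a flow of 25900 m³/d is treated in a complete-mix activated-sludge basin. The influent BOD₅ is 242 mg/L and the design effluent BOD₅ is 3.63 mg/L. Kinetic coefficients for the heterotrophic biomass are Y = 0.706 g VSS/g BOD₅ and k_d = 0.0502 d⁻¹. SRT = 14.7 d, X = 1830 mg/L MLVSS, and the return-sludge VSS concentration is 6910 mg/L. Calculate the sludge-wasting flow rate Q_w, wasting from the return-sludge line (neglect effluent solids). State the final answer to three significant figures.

Q_w ≈ 363 m³/d

Steady-state biomass mass balance: V·X·(1 + k_d·θ_c) = Y·Q·(S₀ − S)·θ_c, so V = 0.706 × 25900 × (242 − 3.63) × 14.7 / [1830 × (1 + 0.0502 × 14.7)] = 6.41×10^7 / 3180 = 20146 m³.
θ_c = V·X/(Q_w·X_r) when wasting from the recycle, so Q_w = V·X/(θ_c·X_r) = 20146 × 1830 / (14.7 × 6910) = 362.9 m³/d.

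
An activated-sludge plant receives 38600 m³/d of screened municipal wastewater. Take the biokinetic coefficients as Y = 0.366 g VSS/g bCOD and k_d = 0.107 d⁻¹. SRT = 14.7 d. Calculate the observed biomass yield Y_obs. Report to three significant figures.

Y_obs ≈ 0.142 g VSS/g bCOD

Observed yield with endogenous decay: Y_obs = Y / (1 + k_d·θ_c) = 0.366 / (1 + 0.107 × 14.7) = 0.366 / 2.573 = 0.1423 g VSS/g bCOD.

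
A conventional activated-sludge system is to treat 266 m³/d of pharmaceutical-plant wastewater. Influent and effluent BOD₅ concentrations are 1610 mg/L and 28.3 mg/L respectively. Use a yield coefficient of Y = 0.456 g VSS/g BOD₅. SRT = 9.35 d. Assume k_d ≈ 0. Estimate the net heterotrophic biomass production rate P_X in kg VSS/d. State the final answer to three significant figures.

Since k_d ≈ 0, Y_obs = Y = 0.456 g VSS/g BOD₅.
Mass of BOD₅ removed per day: Q(S₀ − S) = 266 × 1582 g/m³ = 420.7 kg/d.
So the net sludge growth is P_X = 0.4560 × 420.7 = 191.9 kg VSS/d.

P_X ≈ 192 kg VSS/d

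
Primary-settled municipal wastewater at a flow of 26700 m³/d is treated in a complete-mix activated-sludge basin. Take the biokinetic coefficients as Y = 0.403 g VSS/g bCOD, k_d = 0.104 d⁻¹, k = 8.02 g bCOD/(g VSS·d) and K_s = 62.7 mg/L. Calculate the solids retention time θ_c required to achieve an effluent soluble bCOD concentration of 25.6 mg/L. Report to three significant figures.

θ_c ≈ 1.20 d

At the target effluent, Y k S/(K_s+S) = 0.403×8.02×25.6/88.30 = 0.9370 d⁻¹.
θ_c = 1/(μ − k_d) = 1/(0.9370 − 0.104) = 1/0.8330 = 1.200 d.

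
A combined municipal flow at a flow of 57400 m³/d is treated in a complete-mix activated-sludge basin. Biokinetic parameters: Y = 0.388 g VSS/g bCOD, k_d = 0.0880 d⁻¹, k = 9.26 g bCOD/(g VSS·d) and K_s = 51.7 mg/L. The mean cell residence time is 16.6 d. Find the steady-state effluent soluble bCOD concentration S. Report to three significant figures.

S ≈ 2.22 mg/L

For a completely mixed reactor with recycle the Lawrence–McCarty relation gives S = K_s·(1 + k_d·θ_c) / [θ_c·(Y·k − k_d) − 1] = 51.7 × (1 + 0.0880 × 16.6) / [16.6 × (0.388 × 9.26 − 0.0880) − 1] = 127.2 / 57.18 = 2.225 mg/L.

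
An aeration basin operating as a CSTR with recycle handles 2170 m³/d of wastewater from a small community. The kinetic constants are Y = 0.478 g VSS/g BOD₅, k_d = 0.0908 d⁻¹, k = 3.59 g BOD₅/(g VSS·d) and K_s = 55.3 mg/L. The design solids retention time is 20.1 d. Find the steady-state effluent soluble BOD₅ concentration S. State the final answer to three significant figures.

S ≈ 4.93 mg/L

From the Monod/SRT balance for a CMAS, S = K_s·(1+k_d θ_c)/[θ_c·(Y k − k_d) − 1] = 55.3 × (1 + 0.0908 × 20.1) / [20.1 × (0.478 × 3.59 − 0.0908) − 1] = 156.2 / 31.67 = 4.933 mg/L.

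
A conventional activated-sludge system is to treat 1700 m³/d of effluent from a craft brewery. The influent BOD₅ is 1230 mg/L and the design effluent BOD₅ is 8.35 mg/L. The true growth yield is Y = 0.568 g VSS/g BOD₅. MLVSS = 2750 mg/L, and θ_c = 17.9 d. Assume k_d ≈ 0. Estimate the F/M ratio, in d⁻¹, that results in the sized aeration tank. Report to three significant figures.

F/M ≈ 0.0990 d⁻¹

Biomass mass balance (decay neglected): V·X = Y·Q·(S₀ − S)·θ_c, so V = 0.568 × 1700 × (1230 − 8.35) × 17.9 / 2750 = 7678 m³.
Food-to-microorganism ratio F/M = Q S₀ / (V X) = 1700 × 1230 / (7678 × 2750) = 0.09903 d⁻¹.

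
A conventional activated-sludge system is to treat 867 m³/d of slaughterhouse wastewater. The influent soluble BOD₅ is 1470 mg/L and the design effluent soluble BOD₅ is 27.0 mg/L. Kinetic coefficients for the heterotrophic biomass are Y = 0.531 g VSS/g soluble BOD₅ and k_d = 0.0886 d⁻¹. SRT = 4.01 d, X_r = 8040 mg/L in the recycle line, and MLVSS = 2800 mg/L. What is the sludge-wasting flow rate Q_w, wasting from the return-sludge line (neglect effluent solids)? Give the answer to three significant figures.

Q_w ≈ 61.0 m³/d

From the SRT design equation V = Y Q (S₀−S) θ_c / [X (1 + k_d θ_c)] = 0.531 × 867 × (1470 − 27.0) × 4.01 / [2800 × (1 + 0.0886 × 4.01)] = 2.66×10^6 / 3795 = 702.0 m³.
θ_c = V·X/(Q_w·X_r) when wasting from the recycle, so Q_w = V·X/(θ_c·X_r) = 702.0 × 2800 / (4.01 × 8040) = 60.97 m³/d.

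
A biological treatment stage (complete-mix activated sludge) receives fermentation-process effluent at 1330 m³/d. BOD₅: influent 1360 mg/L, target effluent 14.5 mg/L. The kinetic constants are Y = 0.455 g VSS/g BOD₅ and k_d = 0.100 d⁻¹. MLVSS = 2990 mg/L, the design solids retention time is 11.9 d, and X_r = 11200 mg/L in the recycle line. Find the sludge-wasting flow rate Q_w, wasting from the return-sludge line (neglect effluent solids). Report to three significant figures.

Q_w ≈ 33.2 m³/d

Rearranging the biomass balance for a CMAS with decay, V = Y·Q·ΔS·θ_c / [X·(1+k_d θ_c)] = 0.455 × 1330 × (1360 − 14.5) × 11.9 / [2990 × (1 + 0.100 × 11.9)] = 9.69×10^6 / 6548 = 1480 m³.
θ_c = V·X/(Q_w·X_r) when wasting from the recycle, so Q_w = V·X/(θ_c·X_r) = 1480 × 2990 / (11.9 × 11200) = 33.20 m³/d.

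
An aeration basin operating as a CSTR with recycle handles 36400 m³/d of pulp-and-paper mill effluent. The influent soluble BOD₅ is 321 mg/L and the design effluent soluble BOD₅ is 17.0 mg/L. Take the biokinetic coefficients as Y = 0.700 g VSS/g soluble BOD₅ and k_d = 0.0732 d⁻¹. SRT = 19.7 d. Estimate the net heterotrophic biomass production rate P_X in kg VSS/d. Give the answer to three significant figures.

P_X ≈ 3170 kg VSS/d

The observed yield is Y_obs = Y/(1 + k_d·θ_c) = 0.700 / (1 + 0.0732 × 19.7) = 0.700 / 2.442 = 0.2866 g VSS per g soluble BOD₅ removed.
Q·(S₀ − S) = 36400 × (321 − 17.0) × 10⁻³ = 11066 kg/d removed.
Biomass produced: P_X = Y_obs·Q·ΔS = 0.2866 × 11066 ≈ 3172 kg VSS/d.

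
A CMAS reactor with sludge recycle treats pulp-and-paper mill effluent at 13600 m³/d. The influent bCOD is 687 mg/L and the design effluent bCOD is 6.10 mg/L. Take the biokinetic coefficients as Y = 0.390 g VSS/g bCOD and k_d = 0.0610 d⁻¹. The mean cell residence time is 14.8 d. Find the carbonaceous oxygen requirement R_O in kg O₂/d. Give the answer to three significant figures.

R_O ≈ 6570 kg O₂/d

Y_obs = Y / (1 + k_d θ_c) = 0.390 / (1 + 0.0610 × 14.8) = 0.390 / 1.903 = 0.2050.
Mass of bCOD removed per day: Q(S₀ − S) = 13600 × 680.9 g/m³ = 9260 kg/d.
Net sludge production P_X = 0.2050 × 9260 = 1898 kg VSS/d.
Carbonaceous O₂ demand = substrate oxidised − cell-mass equivalent = 9260 − 1.42 × 1898 = 6565 kg O₂/d.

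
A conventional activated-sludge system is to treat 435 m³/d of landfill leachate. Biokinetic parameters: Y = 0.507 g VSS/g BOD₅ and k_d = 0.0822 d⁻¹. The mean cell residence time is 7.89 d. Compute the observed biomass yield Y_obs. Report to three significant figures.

Y_obs ≈ 0.308 g VSS/g BOD₅

Correct the yield for decay: Y_obs = Y/(1 + k_d θ_c) = 0.507 / (1 + 0.0822 × 7.89) = 0.507 / 1.649 = 0.3075.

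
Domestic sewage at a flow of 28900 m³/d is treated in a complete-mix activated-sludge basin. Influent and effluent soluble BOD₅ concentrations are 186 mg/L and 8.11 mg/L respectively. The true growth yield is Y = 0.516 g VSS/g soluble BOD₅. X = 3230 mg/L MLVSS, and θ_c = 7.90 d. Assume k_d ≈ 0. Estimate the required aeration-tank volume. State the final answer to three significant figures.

V ≈ 6490 m³

With k_d = 0 the design equation reduces to V = Y Q (S₀−S) θ_c / X = 0.516 × 28900 × (186 − 8.11) × 7.90 / 3230 = 6488 m³.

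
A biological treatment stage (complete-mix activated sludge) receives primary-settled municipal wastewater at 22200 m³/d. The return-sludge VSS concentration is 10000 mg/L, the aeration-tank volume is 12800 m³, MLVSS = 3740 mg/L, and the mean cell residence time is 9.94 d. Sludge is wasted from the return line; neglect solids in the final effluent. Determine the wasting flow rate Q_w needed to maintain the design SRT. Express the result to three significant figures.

θ_c = V·X/(Q_w·X_r) when wasting from the recycle, so Q_w = V·X/(θ_c·X_r) = 12800 × 3740 / (9.94 × 10000) = 481.6 m³/d.

Q_w ≈ 482 m³/d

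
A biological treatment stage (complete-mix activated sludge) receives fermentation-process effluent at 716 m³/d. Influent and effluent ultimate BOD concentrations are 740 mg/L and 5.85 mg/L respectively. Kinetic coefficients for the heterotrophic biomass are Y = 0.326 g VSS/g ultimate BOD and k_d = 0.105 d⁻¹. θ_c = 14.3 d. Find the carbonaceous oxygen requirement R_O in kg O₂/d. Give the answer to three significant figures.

Y_obs = Y / (1 + k_d θ_c) = 0.326 / (1 + 0.105 × 14.3) = 0.326 / 2.502 = 0.1303.
ΔS = 740 − 5.85 = 734.1 mg/L, so the substrate removal rate is 716 × 734.1/1000 = 525.7 kg ultimate BOD/d.
Biomass synthesised: P_X = Y_obs × 525.7 = 68.50 kg VSS/d.
R_O = Q·ΔS − 1.42 P_X = 525.7 − 97.28 = 428.4 kg O₂/d.

R_O ≈ 428 kg O₂/d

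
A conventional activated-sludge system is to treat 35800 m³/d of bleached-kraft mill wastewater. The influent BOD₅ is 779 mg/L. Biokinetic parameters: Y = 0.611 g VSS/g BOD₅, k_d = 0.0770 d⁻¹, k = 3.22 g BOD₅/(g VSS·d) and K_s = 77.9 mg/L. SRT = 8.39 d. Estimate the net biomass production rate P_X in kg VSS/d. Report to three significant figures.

P_X ≈ 10200 kg VSS/d

Effluent substrate depends only on kinetics and SRT: S = K_s(1 + k_d θ_c) / [θ_c(Yk − k_d) − 1] = 77.9 × (1 + 0.0770 × 8.39) / [8.39 × (0.611 × 3.22 − 0.0770) − 1] = 128.2 / 14.86 = 8.629 mg/L.
Y_obs = Y / (1 + k_d θ_c) = 0.611 / (1 + 0.0770 × 8.39) = 0.611 / 1.646 = 0.3712.
ΔS = 779 − 8.63 = 770.4 mg/L, so the substrate removal rate is 35800 × 770.4/1000 = 27579 kg BOD₅/d.
So the net sludge growth is P_X = 0.3712 × 27579 = 10237 kg VSS/d.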